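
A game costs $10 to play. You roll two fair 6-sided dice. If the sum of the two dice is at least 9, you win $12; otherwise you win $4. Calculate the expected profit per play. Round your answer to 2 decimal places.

-$3.78

E[payout] = (13/18)·4 + (5/18)·12 = 56/9
Expected profit = 56/9 − 10 = -34/9 ≈ -$3.78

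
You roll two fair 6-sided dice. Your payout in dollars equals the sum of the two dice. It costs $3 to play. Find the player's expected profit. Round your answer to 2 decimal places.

Distribution of the sum of the two dice: 2 w.p. 1/36, 3 w.p. 1/18, 4 w.p. 1/12, 5 w.p. 1/9, 6 w.p. 5/36, 7 w.p. 1/6, …
E[payout] = (1/36)·2 + (1/18)·3 + (1/12)·4 + (1/9)·5 + (5/36)·6 + (1/6)·7 + (5/36)·8 + (1/9)·9 + (1/12)·10 + (1/18)·11 + (1/36)·12 = 7
Expected profit = 7 − 3 = 4 ≈ $4.00

$4.00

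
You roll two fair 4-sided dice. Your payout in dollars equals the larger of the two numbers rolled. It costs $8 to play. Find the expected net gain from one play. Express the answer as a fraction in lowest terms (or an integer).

-39/8 dollars

Distribution of the larger of the two numbers rolled: 1 w.p. 1/16, 2 w.p. 3/16, 3 w.p. 5/16, 4 w.p. 7/16
E[payout] = (1/16)·1 + (3/16)·2 + (5/16)·3 + (7/16)·4 = 25/8
Expected profit = 25/8 − 8 = -39/8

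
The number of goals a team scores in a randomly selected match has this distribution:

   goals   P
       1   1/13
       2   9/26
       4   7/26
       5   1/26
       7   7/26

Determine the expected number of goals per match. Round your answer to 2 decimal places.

E[X] = (1/13)·1 + (9/26)·2 + (7/26)·4 + (1/26)·5 + (7/26)·7
     = 51/13 ≈ 3.92

3.92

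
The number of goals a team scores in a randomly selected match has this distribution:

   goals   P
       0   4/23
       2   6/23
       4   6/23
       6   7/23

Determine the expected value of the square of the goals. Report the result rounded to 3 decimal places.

E[X²] = (4/23)·0 + (6/23)·4 + (6/23)·16 + (7/23)·36
     = 372/23 ≈ 16.174

16.174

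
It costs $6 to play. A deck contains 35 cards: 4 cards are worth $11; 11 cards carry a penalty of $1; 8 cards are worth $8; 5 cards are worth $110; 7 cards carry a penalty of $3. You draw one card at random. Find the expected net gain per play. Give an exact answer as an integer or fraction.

416/35 dollars

E[payout] = (4/35)·11 + (11/35)·(-1) + (8/35)·8 + (5/35)·110 + (7/35)·(-3) = 626/35
Expected profit = 626/35 − 6 = 416/35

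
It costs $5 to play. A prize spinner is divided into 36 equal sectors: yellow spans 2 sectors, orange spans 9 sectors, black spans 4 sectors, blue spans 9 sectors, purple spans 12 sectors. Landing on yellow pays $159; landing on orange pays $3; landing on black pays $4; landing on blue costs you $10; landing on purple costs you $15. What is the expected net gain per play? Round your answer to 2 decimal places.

E[payout] = (2/36)·159 + (9/36)·3 + (4/36)·4 + (9/36)·(-10) + (12/36)·(-15) = 91/36
Expected profit = 91/36 − 5 = -89/36 ≈ -$2.47

-$2.47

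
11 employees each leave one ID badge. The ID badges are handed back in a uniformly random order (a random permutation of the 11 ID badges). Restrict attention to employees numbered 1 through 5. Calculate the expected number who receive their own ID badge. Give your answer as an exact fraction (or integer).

Let Xᵢ = 1 if person i gets their own ID badge. For each i, P(Xᵢ=1) = 1/11.
By linearity of expectation, E[X₁+…+X_5] = 5·(1/11) = 5/11.

5/11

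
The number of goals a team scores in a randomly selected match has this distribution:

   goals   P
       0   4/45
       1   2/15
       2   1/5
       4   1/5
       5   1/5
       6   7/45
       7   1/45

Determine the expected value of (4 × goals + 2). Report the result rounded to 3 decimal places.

E[4x+2] = (4/45)·2 + (2/15)·6 + (1/5)·10 + (1/5)·18 + (1/5)·22 + (7/45)·26 + (1/45)·30
     = 706/45 ≈ 15.689

15.689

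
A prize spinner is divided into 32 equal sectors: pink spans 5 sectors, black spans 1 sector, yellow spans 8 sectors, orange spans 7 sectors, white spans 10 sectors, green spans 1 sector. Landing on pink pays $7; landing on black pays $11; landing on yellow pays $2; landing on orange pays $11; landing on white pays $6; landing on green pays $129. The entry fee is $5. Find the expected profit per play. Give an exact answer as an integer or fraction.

21/4 dollars

E[payout] = (5/32)·7 + (1/32)·11 + (8/32)·2 + (7/32)·11 + (10/32)·6 + (1/32)·129 = 41/4
Expected profit = 41/4 − 5 = 21/4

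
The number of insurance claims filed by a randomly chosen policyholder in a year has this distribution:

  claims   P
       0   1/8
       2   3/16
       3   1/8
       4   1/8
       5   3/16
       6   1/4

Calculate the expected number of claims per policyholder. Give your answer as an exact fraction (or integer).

59/16

E[X] = (1/8)·0 + (3/16)·2 + (1/8)·3 + (1/8)·4 + (3/16)·5 + (1/4)·6
     = 59/16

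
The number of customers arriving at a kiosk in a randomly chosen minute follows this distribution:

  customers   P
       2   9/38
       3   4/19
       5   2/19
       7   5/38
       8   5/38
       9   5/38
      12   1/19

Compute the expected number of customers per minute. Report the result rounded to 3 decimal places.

E[X] = (9/38)·2 + (4/19)·3 + (2/19)·5 + (5/38)·7 + (5/38)·8 + (5/38)·9 + (1/19)·12
     = 103/19 ≈ 5.421

5.421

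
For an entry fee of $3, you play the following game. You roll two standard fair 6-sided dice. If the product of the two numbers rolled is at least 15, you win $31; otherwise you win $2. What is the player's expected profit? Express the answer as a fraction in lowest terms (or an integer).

E[payout] = (23/36)·2 + (13/36)·31 = 449/36
Expected profit = 449/36 − 3 = 341/36

341/36 dollars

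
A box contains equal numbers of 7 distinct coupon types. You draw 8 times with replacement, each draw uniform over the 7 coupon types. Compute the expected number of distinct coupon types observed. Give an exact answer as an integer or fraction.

Let Xⱼ=1 if type j appears at least once. P(Xⱼ=1) = 1 − ((7−1)/7)^8 = 4085185/5764801.
E[#distinct] = 7·4085185/5764801 = 4085185/823543.

4085185/823543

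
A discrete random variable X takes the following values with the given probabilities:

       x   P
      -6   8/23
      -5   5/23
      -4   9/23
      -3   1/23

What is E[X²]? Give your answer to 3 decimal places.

24.609

E[X²] = (8/23)·36 + (5/23)·25 + (9/23)·16 + (1/23)·9
     = 566/23 ≈ 24.609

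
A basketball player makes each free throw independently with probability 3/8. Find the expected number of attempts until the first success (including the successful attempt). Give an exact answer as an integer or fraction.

8/3

For a geometric distribution, E[trials] = 1/p = 1/(3/8) = 8/3.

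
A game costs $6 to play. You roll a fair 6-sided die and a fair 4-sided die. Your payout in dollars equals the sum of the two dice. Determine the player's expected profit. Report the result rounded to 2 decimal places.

$0.00

Distribution of the sum of the two dice: 2 w.p. 1/24, 3 w.p. 1/12, 4 w.p. 1/8, 5 w.p. 1/6, 6 w.p. 1/6, 7 w.p. 1/6, …
E[payout] = (1/24)·2 + (1/12)·3 + (1/8)·4 + (1/6)·5 + (1/6)·6 + (1/6)·7 + (1/8)·8 + (1/12)·9 + (1/24)·10 = 6
Expected profit = 6 − 6 = 0 ≈ $0.00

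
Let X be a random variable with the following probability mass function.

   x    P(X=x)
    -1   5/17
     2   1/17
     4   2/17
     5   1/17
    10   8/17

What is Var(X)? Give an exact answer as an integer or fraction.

6622/289

E[X] = (5/17)·(-1) + (1/17)·2 + (2/17)·4 + (1/17)·5 + (8/17)·10 = 90/17
E[X²] = (5/17)·1 + (1/17)·4 + (2/17)·16 + (1/17)·25 + (8/17)·100 = 866/17
Var(X) = 866/17 − (90/17)² = 6622/289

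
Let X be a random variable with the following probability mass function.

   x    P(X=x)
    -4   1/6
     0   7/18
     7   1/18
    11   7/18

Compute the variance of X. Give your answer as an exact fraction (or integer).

E[X] = (1/6)·(-4) + (7/18)·0 + (1/18)·7 + (7/18)·11 = 4
E[X²] = (1/6)·16 + (7/18)·0 + (1/18)·49 + (7/18)·121 = 472/9
Var(X) = 472/9 − (4)² = 328/9

328/9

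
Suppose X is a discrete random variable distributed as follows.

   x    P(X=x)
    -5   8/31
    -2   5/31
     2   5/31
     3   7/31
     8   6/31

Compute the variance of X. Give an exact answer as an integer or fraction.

20456/961

E[X] = (8/31)·(-5) + (5/31)·(-2) + (5/31)·2 + (7/31)·3 + (6/31)·8 = 29/31
E[X²] = (8/31)·25 + (5/31)·4 + (5/31)·4 + (7/31)·9 + (6/31)·64 = 687/31
Var(X) = 687/31 − (29/31)² = 20456/961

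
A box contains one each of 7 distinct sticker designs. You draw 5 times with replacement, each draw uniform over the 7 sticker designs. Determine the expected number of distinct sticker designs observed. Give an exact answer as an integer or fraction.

Let Xⱼ=1 if type j appears at least once. P(Xⱼ=1) = 1 − ((7−1)/7)^5 = 9031/16807.
E[#distinct] = 7·9031/16807 = 9031/2401.

9031/2401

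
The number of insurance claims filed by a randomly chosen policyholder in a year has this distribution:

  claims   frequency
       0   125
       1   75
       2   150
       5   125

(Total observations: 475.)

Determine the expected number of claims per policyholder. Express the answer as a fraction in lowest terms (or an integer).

Total = 475, so P(claims=0) = 125/475, etc.
E[X] = (5/19)·0 + (3/19)·1 + (6/19)·2 + (5/19)·5
     = 40/19

40/19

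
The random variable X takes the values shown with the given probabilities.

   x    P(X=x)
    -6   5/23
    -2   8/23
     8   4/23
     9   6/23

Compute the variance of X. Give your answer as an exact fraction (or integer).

E[X] = (5/23)·(-6) + (8/23)·(-2) + (4/23)·8 + (6/23)·9 = 40/23
E[X²] = (5/23)·36 + (8/23)·4 + (4/23)·64 + (6/23)·81 = 954/23
Var(X) = 954/23 − (40/23)² = 20342/529

20342/529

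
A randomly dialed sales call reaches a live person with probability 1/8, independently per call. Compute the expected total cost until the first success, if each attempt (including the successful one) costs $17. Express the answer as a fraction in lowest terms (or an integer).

E[#attempts] = 1/p = 8; E[cost] = 17·8 = 136.

$136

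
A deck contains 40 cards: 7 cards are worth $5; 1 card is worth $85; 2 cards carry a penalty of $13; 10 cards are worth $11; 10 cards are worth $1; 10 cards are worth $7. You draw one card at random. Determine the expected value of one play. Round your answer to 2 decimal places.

E[payout] = (7/40)·5 + (1/40)·85 + (2/40)·(-13) + (10/40)·11 + (10/40)·1 + (10/40)·7 = 71/10
≈ $7.10

$7.10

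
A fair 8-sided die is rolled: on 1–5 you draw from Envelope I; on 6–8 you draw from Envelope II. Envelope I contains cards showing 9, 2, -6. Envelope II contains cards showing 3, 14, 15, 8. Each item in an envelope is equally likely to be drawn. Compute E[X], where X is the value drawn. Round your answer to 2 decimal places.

4.79

E[X | Envelope I] = (9 + 2 − 6)/3 = 5/3
E[X | Envelope II] = (3 + 14 + 15 + 8)/4 = 10
E[X] = (5/8)·5/3 + (3/8)·10 = 115/24 ≈ 4.79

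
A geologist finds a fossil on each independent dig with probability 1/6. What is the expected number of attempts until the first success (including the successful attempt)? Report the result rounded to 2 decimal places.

6.00

For a geometric distribution, E[trials] = 1/p = 1/(1/6) = 6.
≈ 6.00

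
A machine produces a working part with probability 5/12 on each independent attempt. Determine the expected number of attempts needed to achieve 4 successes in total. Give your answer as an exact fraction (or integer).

48/5

By linearity (sum of 4 independent geometric waits), E[trials] = 4/p = 4/(5/12) = 48/5.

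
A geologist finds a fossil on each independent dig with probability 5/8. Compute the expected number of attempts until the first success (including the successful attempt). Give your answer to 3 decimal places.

For a geometric distribution, E[trials] = 1/p = 1/(5/8) = 8/5.
≈ 1.600

1.600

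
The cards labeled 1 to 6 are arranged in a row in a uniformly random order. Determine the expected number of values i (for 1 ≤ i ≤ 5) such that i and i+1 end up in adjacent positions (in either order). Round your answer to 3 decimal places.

1.667

For each i ∈ {1,…,5}, let Xᵢ = 1 if i and i+1 are adjacent. P(Xᵢ=1) = 2·(6−1)!/6! = 2/6.
By linearity, E[ΣXᵢ] = (5)·(2/6) = 5/3.
≈ 1.667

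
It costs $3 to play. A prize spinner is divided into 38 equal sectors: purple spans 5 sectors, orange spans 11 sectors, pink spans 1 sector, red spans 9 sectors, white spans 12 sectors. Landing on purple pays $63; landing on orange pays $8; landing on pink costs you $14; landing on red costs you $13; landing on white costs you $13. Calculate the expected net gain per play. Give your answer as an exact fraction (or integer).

1/19 dollars

E[payout] = (5/38)·63 + (11/38)·8 + (1/38)·(-14) + (9/38)·(-13) + (12/38)·(-13) = 58/19
Expected profit = 58/19 − 3 = 1/19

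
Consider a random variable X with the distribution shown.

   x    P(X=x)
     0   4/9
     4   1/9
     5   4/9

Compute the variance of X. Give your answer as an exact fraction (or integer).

52/9

E[X] = (4/9)·0 + (1/9)·4 + (4/9)·5 = 8/3
E[X²] = (4/9)·0 + (1/9)·16 + (4/9)·25 = 116/9
Var(X) = 116/9 − (8/3)² = 52/9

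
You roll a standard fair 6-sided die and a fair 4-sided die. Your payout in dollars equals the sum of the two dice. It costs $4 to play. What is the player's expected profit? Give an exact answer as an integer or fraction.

$2

Distribution of the sum of the two dice: 2 w.p. 1/24, 3 w.p. 1/12, 4 w.p. 1/8, 5 w.p. 1/6, 6 w.p. 1/6, 7 w.p. 1/6, …
E[payout] = (1/24)·2 + (1/12)·3 + (1/8)·4 + (1/6)·5 + (1/6)·6 + (1/6)·7 + (1/8)·8 + (1/12)·9 + (1/24)·10 = 6
Expected profit = 6 − 4 = 2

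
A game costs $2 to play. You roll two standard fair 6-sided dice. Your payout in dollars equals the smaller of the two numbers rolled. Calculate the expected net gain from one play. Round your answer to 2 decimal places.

$0.53

Distribution of the smaller of the two numbers rolled: 1 w.p. 11/36, 2 w.p. 1/4, 3 w.p. 7/36, 4 w.p. 5/36, 5 w.p. 1/12, 6 w.p. 1/36
E[payout] = (11/36)·1 + (1/4)·2 + (7/36)·3 + (5/36)·4 + (1/12)·5 + (1/36)·6 = 91/36
Expected profit = 91/36 − 2 = 19/36 ≈ $0.53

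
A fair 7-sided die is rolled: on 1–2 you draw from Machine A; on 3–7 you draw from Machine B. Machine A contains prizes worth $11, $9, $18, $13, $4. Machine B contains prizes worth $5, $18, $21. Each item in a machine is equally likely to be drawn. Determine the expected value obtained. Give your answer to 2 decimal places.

E[X | Machine A] = (11 + 9 + 18 + 13 + 4)/5 = 11
E[X | Machine B] = (5 + 18 + 21)/3 = 44/3
E[X] = (2/7)·11 + (5/7)·44/3 = 286/21 ≈ 13.62

$13.62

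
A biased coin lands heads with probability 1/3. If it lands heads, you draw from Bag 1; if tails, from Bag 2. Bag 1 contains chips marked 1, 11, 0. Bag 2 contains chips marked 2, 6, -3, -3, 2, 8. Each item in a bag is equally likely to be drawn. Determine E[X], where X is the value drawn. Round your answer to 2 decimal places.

2.67

E[X | Bag 1] = (1 + 11 + 0)/3 = 4
E[X | Bag 2] = (2 + 6 − 3 − 3 + 2 + 8)/6 = 2
E[X] = (1/3)·4 + (2/3)·2 = 8/3 ≈ 2.67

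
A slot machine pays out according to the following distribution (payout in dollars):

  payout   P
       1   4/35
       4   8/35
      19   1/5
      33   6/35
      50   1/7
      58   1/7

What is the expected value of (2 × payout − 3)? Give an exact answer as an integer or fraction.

E[2x-3] = (4/35)·(-1) + (8/35)·5 + (1/5)·35 + (6/35)·63 + (1/7)·97 + (1/7)·113
     = 1709/35

1709/35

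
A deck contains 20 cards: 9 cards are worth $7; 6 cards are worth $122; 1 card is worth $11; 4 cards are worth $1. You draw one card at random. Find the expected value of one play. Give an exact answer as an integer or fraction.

81/2 dollars

E[payout] = (9/20)·7 + (6/20)·122 + (1/20)·11 + (4/20)·1 = 81/2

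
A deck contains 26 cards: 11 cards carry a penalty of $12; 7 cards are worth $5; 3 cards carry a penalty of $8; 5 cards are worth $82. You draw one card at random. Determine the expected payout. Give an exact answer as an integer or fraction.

289/26 dollars

E[payout] = (11/26)·(-12) + (7/26)·5 + (3/26)·(-8) + (5/26)·82 = 289/26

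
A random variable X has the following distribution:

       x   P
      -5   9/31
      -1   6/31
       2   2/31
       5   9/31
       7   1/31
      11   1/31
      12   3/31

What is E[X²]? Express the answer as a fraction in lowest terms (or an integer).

1066/31

E[X²] = (9/31)·25 + (6/31)·1 + (2/31)·4 + (9/31)·25 + (1/31)·49 + (1/31)·121 + (3/31)·144
     = 1066/31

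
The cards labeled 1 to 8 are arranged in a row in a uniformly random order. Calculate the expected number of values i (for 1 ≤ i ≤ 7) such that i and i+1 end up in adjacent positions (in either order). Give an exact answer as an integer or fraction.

For each i ∈ {1,…,7}, let Xᵢ = 1 if i and i+1 are adjacent. P(Xᵢ=1) = 2·(8−1)!/8! = 2/8.
By linearity, E[ΣXᵢ] = (7)·(2/8) = 7/4.

7/4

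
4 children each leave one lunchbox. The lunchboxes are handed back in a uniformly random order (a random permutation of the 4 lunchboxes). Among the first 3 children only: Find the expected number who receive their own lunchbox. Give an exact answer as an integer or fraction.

Let Xᵢ = 1 if person i gets their own lunchbox. For each i, P(Xᵢ=1) = 1/4.
By linearity of expectation, E[X₁+…+X_3] = 3·(1/4) = 3/4.

3/4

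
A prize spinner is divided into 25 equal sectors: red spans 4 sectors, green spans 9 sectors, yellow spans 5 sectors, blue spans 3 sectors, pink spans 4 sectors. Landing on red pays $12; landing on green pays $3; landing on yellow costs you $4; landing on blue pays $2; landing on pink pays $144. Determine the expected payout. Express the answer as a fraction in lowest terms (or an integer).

E[payout] = (4/25)·12 + (9/25)·3 + (5/25)·(-4) + (3/25)·2 + (4/25)·144 = 637/25

637/25 dollars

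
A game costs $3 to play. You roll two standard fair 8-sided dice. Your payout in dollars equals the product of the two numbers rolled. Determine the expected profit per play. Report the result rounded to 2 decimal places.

Distribution of the product of the two numbers rolled: 1 w.p. 1/64, 2 w.p. 1/32, 3 w.p. 1/32, 4 w.p. 3/64, 5 w.p. 1/32, 6 w.p. 1/16, …
E[payout] = (1/64)·1 + (1/32)·2 + (1/32)·3 + (3/64)·4 + (1/32)·5 + (1/16)·6 + (1/32)·7 + (1/16)·8 + (1/64)·9 + (1/32)·10 + (1/16)·12 + (1/32)·14 + (1/32)·15 + (3/64)·16 + (1/32)·18 + (1/32)·20 + (1/32)·21 + (1/16)·24 + (1/64)·25 + (1/32)·28 + (1/32)·30 + (1/32)·32 + (1/32)·35 + (1/64)·36 + (1/32)·40 + (1/32)·42 + (1/32)·48 + (1/64)·49 + (1/32)·56 + (1/64)·64 = 81/4
Expected profit = 81/4 − 3 = 69/4 ≈ $17.25

$17.25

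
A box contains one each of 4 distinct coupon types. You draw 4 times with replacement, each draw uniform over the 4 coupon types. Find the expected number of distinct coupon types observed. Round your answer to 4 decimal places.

Let Xⱼ=1 if type j appears at least once. P(Xⱼ=1) = 1 − ((4−1)/4)^4 = 175/256.
E[#distinct] = 4·175/256 = 175/64.
≈ 2.7344

2.7344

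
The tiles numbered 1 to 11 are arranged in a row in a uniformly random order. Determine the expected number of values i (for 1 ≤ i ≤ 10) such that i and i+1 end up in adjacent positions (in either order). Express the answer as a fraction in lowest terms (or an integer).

20/11

For each i ∈ {1,…,10}, let Xᵢ = 1 if i and i+1 are adjacent. P(Xᵢ=1) = 2·(11−1)!/11! = 2/11.
By linearity, E[ΣXᵢ] = (10)·(2/11) = 20/11.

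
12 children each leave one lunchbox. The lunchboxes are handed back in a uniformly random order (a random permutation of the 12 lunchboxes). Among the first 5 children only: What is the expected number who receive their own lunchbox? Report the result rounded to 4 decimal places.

0.4167

Let Xᵢ = 1 if person i gets their own lunchbox. For each i, P(Xᵢ=1) = 1/12.
By linearity of expectation, E[X₁+…+X_5] = 5·(1/12) = 5/12.
≈ 0.4167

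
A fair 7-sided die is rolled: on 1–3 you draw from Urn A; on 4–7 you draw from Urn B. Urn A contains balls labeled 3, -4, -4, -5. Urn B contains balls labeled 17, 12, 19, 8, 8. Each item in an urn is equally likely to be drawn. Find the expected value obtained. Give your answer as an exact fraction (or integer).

437/70

E[X | Urn A] = (3 − 4 − 4 − 5)/4 = -5/2
E[X | Urn B] = (17 + 12 + 19 + 8 + 8)/5 = 64/5
E[X] = (3/7)·(-5/2) + (4/7)·64/5 = 437/70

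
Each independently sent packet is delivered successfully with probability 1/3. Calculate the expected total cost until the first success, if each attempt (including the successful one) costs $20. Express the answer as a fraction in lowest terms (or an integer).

$60

E[#attempts] = 1/p = 3; E[cost] = 20·3 = 60.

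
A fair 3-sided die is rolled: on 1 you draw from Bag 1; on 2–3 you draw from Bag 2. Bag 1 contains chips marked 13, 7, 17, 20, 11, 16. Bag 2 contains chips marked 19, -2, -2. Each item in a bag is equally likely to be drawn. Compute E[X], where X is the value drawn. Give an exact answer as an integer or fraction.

8

E[X | Bag 1] = (13 + 7 + 17 + 20 + 11 + 16)/6 = 14
E[X | Bag 2] = (19 − 2 − 2)/3 = 5
E[X] = (1/3)·14 + (2/3)·5 = 8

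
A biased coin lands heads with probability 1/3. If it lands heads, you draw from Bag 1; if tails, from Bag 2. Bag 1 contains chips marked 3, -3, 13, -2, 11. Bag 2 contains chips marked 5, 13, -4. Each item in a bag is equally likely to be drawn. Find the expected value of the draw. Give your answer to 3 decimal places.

4.578

E[X | Bag 1] = (3 − 3 + 13 − 2 + 11)/5 = 22/5
E[X | Bag 2] = (5 + 13 − 4)/3 = 14/3
E[X] = (1/3)·22/5 + (2/3)·14/3 = 206/45 ≈ 4.578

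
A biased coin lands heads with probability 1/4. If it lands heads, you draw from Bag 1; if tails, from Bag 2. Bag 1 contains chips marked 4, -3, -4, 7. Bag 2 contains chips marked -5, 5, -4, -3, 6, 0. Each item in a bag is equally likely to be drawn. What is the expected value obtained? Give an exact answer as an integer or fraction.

1/8

E[X | Bag 1] = (4 − 3 − 4 + 7)/4 = 1
E[X | Bag 2] = (-5 + 5 − 4 − 3 + 6 + 0)/6 = -1/6
E[X] = (1/4)·1 + (3/4)·(-1/6) = 1/8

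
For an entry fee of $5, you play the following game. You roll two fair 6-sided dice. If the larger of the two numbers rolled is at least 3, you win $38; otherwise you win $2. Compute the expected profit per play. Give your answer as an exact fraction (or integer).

$29

E[payout] = (1/9)·2 + (8/9)·38 = 34
Expected profit = 34 − 5 = 29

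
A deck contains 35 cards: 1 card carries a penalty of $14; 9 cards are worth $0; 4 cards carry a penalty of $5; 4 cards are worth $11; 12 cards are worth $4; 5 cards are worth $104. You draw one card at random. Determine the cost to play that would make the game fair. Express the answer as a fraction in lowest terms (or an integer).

578/35 dollars

E[payout] = (1/35)·(-14) + (9/35)·0 + (4/35)·(-5) + (4/35)·11 + (12/35)·4 + (5/35)·104 = 578/35
Fair fee = E[payout] = 578/35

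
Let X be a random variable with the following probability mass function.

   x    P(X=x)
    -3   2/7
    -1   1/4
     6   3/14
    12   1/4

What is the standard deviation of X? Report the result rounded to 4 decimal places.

6.0359

E[X] = 89/28, E[X²] = 1303/28
Var(X) = E[X²] − (E[X])² = 1303/28 − 7921/784 = 28563/784
SD(X) = √(28563/784) ≈ 6.0359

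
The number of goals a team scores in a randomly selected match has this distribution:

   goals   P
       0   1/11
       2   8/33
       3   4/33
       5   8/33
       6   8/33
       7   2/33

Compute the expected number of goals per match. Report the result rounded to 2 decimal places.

3.94

E[X] = (1/11)·0 + (8/33)·2 + (4/33)·3 + (8/33)·5 + (8/33)·6 + (2/33)·7
     = 130/33 ≈ 3.94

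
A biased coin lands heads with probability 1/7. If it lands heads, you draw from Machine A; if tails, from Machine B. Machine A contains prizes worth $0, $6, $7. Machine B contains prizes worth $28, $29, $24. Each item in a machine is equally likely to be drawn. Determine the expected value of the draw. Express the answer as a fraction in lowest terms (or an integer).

499/21 dollars

E[X | Machine A] = (0 + 6 + 7)/3 = 13/3
E[X | Machine B] = (28 + 29 + 24)/3 = 27
E[X] = (1/7)·13/3 + (6/7)·27 = 499/21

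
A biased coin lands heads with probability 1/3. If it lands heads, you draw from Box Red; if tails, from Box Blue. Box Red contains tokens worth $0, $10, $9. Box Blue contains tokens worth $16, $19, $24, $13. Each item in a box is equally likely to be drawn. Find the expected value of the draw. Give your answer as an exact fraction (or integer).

127/9 dollars

E[X | Box Red] = (0 + 10 + 9)/3 = 19/3
E[X | Box Blue] = (16 + 19 + 24 + 13)/4 = 18
E[X] = (1/3)·19/3 + (2/3)·18 = 127/9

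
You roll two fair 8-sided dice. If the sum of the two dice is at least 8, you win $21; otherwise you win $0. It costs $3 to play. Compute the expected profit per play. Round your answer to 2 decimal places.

E[payout] = (21/64)·0 + (43/64)·21 = 903/64
Expected profit = 903/64 − 3 = 711/64 ≈ $11.11

$11.11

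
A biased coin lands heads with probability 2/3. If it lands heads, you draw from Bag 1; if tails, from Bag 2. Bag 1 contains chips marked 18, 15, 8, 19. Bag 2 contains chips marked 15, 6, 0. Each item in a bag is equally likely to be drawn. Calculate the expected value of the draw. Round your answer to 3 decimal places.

E[X | Bag 1] = (18 + 15 + 8 + 19)/4 = 15
E[X | Bag 2] = (15 + 6 + 0)/3 = 7
E[X] = (2/3)·15 + (1/3)·7 = 37/3 ≈ 12.333

12.333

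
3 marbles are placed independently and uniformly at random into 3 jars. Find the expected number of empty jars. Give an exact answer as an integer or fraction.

8/9

Let Xⱼ=1 if jar j is empty. P(Xⱼ=1) = ((3-1)/3)^3 = 8/27.
By linearity, E[#empty] = 3·8/27 = 8/9.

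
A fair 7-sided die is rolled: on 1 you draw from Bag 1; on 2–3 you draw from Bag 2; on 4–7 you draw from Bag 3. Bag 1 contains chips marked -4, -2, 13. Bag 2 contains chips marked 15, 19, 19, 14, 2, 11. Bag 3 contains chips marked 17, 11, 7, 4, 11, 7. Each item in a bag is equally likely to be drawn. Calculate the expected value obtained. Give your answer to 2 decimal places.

E[X | Bag 1] = (-4 − 2 + 13)/3 = 7/3
E[X | Bag 2] = (15 + 19 + 19 + 14 + 2 + 11)/6 = 40/3
E[X | Bag 3] = (17 + 11 + 7 + 4 + 11 + 7)/6 = 19/2
E[X] = (1/7)·7/3 + (2/7)·40/3 + (4/7)·19/2 = 67/7 ≈ 9.57

9.57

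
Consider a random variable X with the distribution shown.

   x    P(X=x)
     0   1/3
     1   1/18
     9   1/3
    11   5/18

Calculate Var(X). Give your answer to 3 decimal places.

E[X] = (1/3)·0 + (1/18)·1 + (1/3)·9 + (5/18)·11 = 55/9
E[X²] = (1/3)·0 + (1/18)·1 + (1/3)·81 + (5/18)·121 = 182/3
Var(X) = 182/3 − (55/9)² = 1889/81 ≈ 23.321

23.321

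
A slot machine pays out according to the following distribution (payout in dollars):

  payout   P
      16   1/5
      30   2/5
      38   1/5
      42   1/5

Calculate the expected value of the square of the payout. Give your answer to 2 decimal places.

E[X²] = (1/5)·256 + (2/5)·900 + (1/5)·1444 + (1/5)·1764
     = 5264/5 ≈ 1052.80

1052.80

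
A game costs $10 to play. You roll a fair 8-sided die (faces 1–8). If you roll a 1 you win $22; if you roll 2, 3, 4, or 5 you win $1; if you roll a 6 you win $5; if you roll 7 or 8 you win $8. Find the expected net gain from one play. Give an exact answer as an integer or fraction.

-33/8 dollars

E[payout] = (1/2)·1 + (1/8)·5 + (1/4)·8 + (1/8)·22 = 47/8
Expected profit = 47/8 − 10 = -33/8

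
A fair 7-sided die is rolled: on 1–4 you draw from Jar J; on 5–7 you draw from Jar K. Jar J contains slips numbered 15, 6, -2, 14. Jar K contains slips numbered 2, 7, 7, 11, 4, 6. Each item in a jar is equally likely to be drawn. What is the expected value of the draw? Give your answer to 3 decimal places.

E[X | Jar J] = (15 + 6 − 2 + 14)/4 = 33/4
E[X | Jar K] = (2 + 7 + 7 + 11 + 4 + 6)/6 = 37/6
E[X] = (4/7)·33/4 + (3/7)·37/6 = 103/14 ≈ 7.357

7.357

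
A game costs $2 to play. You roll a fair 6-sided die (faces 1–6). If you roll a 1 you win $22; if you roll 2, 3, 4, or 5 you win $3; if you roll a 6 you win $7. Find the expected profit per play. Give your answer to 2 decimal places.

$4.83

E[payout] = (2/3)·3 + (1/6)·7 + (1/6)·22 = 41/6
Expected profit = 41/6 − 2 = 29/6 ≈ $4.83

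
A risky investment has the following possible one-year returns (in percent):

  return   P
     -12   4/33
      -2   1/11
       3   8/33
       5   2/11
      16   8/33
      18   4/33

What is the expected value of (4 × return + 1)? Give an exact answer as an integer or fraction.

E[4x+1] = (4/33)·(-47) + (1/11)·(-7) + (8/33)·13 + (2/11)·21 + (8/33)·65 + (4/33)·73
     = 833/33

833/33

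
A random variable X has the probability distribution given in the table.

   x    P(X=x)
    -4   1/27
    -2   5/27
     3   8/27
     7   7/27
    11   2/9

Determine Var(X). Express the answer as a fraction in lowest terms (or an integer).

16154/729

E[X] = (1/27)·(-4) + (5/27)·(-2) + (8/27)·3 + (7/27)·7 + (2/9)·11 = 125/27
E[X²] = (1/27)·16 + (5/27)·4 + (8/27)·9 + (7/27)·49 + (2/9)·121 = 1177/27
Var(X) = 1177/27 − (125/27)² = 16154/729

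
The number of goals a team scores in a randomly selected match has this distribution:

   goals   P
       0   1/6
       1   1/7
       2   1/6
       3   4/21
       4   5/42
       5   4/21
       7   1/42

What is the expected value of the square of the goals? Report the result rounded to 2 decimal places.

E[X²] = (1/6)·0 + (1/7)·1 + (1/6)·4 + (4/21)·9 + (5/42)·16 + (4/21)·25 + (1/42)·49
     = 145/14 ≈ 10.36

10.36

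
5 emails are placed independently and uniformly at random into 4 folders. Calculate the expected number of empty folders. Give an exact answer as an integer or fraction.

243/256

Let Xⱼ=1 if folder j is empty. P(Xⱼ=1) = ((4-1)/4)^5 = 243/1024.
By linearity, E[#empty] = 4·243/1024 = 243/256.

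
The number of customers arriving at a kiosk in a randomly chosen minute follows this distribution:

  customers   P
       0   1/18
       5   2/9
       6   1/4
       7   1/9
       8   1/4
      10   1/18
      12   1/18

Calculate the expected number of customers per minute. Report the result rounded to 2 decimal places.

6.61

E[X] = (1/18)·0 + (2/9)·5 + (1/4)·6 + (1/9)·7 + (1/4)·8 + (1/18)·10 + (1/18)·12
     = 119/18 ≈ 6.61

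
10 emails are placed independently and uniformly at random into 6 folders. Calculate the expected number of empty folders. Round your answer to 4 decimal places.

0.9690

Let Xⱼ=1 if folder j is empty. P(Xⱼ=1) = ((6-1)/6)^10 = 9765625/60466176.
By linearity, E[#empty] = 6·9765625/60466176 = 9765625/10077696.
≈ 0.9690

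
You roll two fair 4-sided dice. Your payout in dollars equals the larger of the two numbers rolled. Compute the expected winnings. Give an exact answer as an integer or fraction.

Distribution of the larger of the two numbers rolled: 1 w.p. 1/16, 2 w.p. 3/16, 3 w.p. 5/16, 4 w.p. 7/16
E[payout] = (1/16)·1 + (3/16)·2 + (5/16)·3 + (7/16)·4 = 25/8

25/8 dollars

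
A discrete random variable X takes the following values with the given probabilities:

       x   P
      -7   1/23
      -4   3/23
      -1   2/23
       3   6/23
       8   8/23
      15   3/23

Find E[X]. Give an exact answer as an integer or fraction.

106/23

E[X] = (1/23)·(-7) + (3/23)·(-4) + (2/23)·(-1) + (6/23)·3 + (8/23)·8 + (3/23)·15
     = 106/23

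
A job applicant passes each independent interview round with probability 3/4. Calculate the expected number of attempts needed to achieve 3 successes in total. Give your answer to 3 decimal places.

4.000

By linearity (sum of 3 independent geometric waits), E[trials] = 3/p = 3/(3/4) = 4.
≈ 4.000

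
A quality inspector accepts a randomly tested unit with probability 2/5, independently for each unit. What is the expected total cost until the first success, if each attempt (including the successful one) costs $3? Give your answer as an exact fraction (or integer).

E[#attempts] = 1/p = 5/2; E[cost] = 3·5/2 = 15/2.

15/2 dollars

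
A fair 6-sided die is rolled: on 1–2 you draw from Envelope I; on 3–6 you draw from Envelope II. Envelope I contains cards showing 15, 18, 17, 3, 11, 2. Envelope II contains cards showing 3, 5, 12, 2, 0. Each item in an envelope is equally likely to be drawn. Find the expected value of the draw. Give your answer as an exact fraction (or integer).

33/5

E[X | Envelope I] = (15 + 18 + 17 + 3 + 11 + 2)/6 = 11
E[X | Envelope II] = (3 + 5 + 12 + 2 + 0)/5 = 22/5
E[X] = (1/3)·11 + (2/3)·22/5 = 33/5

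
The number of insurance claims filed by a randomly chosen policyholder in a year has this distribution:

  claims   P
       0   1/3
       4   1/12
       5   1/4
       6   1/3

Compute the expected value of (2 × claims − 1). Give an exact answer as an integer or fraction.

37/6

E[2x-1] = (1/3)·(-1) + (1/12)·7 + (1/4)·9 + (1/3)·11
     = 37/6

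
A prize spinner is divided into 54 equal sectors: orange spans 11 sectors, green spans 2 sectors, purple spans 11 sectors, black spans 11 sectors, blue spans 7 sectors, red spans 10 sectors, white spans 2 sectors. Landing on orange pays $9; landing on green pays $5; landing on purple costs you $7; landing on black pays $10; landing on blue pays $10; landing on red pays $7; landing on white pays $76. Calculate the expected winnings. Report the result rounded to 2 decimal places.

$8.04

E[payout] = (11/54)·9 + (2/54)·5 + (11/54)·(-7) + (11/54)·10 + (7/54)·10 + (10/54)·7 + (2/54)·76 = 217/27
≈ $8.04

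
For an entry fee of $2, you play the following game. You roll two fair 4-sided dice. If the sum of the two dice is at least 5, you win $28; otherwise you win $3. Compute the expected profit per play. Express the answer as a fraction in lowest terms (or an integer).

133/8 dollars

E[payout] = (3/8)·3 + (5/8)·28 = 149/8
Expected profit = 149/8 − 2 = 133/8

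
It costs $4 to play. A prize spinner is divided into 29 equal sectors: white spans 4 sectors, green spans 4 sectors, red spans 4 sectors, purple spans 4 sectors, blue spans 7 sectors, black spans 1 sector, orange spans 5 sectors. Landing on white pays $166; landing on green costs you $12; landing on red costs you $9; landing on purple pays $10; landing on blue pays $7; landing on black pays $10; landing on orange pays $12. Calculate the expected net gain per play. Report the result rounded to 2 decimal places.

$21.48

E[payout] = (4/29)·166 + (4/29)·(-12) + (4/29)·(-9) + (4/29)·10 + (7/29)·7 + (1/29)·10 + (5/29)·12 = 739/29
Expected profit = 739/29 − 4 = 623/29 ≈ $21.48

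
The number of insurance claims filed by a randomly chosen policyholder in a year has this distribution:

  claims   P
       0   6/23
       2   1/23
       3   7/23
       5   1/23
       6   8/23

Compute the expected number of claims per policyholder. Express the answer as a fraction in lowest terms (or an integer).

76/23

E[X] = (6/23)·0 + (1/23)·2 + (7/23)·3 + (1/23)·5 + (8/23)·6
     = 76/23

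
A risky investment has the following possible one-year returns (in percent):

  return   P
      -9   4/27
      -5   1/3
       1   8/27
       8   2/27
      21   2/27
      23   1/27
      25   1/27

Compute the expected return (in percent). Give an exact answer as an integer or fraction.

E[X] = (4/27)·(-9) + (1/3)·(-5) + (8/27)·1 + (2/27)·8 + (2/27)·21 + (1/27)·23 + (1/27)·25
     = 11/9

11/9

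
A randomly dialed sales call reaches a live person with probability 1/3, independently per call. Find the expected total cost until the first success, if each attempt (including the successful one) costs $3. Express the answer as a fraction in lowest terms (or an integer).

E[#attempts] = 1/p = 3; E[cost] = 3·3 = 9.

$9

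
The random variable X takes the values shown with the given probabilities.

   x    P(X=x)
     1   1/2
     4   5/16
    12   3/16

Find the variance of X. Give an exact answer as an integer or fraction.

33/2

E[X] = (1/2)·1 + (5/16)·4 + (3/16)·12 = 4
E[X²] = (1/2)·1 + (5/16)·16 + (3/16)·144 = 65/2
Var(X) = 65/2 − (4)² = 33/2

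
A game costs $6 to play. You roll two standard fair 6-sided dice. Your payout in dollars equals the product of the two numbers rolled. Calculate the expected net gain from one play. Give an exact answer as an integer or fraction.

25/4 dollars

Distribution of the product of the two numbers rolled: 1 w.p. 1/36, 2 w.p. 1/18, 3 w.p. 1/18, 4 w.p. 1/12, 5 w.p. 1/18, 6 w.p. 1/9, …
E[payout] = (1/36)·1 + (1/18)·2 + (1/18)·3 + (1/12)·4 + (1/18)·5 + (1/9)·6 + (1/18)·8 + (1/36)·9 + (1/18)·10 + (1/9)·12 + (1/18)·15 + (1/36)·16 + (1/18)·18 + (1/18)·20 + (1/18)·24 + (1/36)·25 + (1/18)·30 + (1/36)·36 = 49/4
Expected profit = 49/4 − 6 = 25/4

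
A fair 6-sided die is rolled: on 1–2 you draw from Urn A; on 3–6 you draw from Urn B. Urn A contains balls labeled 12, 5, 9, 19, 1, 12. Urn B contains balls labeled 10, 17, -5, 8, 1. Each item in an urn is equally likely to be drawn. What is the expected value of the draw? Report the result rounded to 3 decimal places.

E[X | Urn A] = (12 + 5 + 9 + 19 + 1 + 12)/6 = 29/3
E[X | Urn B] = (10 + 17 − 5 + 8 + 1)/5 = 31/5
E[X] = (1/3)·29/3 + (2/3)·31/5 = 331/45 ≈ 7.356

7.356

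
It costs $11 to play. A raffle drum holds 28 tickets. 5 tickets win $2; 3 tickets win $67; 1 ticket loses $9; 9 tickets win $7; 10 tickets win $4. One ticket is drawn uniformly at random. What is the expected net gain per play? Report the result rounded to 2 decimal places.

-$0.11

E[payout] = (5/28)·2 + (3/28)·67 + (1/28)·(-9) + (9/28)·7 + (10/28)·4 = 305/28
Expected profit = 305/28 − 11 = -3/28 ≈ -$0.11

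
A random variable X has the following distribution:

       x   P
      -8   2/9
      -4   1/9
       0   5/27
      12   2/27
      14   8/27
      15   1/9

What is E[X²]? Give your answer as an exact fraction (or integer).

E[X²] = (2/9)·64 + (1/9)·16 + (5/27)·0 + (2/27)·144 + (8/27)·196 + (1/9)·225
     = 2963/27

2963/27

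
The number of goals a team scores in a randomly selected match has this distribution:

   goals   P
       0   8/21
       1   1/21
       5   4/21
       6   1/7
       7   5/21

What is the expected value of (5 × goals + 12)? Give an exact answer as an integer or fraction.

E[5x+12] = (8/21)·12 + (1/21)·17 + (4/21)·37 + (1/7)·42 + (5/21)·47
     = 622/21

622/21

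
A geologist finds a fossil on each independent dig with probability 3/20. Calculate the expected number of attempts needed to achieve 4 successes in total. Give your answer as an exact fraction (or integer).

By linearity (sum of 4 independent geometric waits), E[trials] = 4/p = 4/(3/20) = 80/3.

80/3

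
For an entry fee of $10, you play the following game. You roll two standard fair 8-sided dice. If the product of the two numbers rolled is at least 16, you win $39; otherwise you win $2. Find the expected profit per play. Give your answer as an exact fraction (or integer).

709/64 dollars

E[payout] = (31/64)·2 + (33/64)·39 = 1349/64
Expected profit = 1349/64 − 10 = 709/64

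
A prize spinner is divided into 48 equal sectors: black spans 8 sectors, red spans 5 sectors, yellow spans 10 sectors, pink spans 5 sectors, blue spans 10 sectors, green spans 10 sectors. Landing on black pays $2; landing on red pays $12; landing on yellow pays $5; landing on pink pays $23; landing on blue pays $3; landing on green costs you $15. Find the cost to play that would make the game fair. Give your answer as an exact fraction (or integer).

121/48 dollars

E[payout] = (8/48)·2 + (5/48)·12 + (10/48)·5 + (5/48)·23 + (10/48)·3 + (10/48)·(-15) = 121/48
Fair fee = E[payout] = 121/48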